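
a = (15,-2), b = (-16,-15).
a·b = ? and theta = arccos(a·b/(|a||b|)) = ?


a·b = 15*(-16) - 2*(-15) = -240 + 30 = -210
|a| = sqrt(225+4) = 15.1327
|b| = sqrt(256+225) = 21.9317
cos(theta) = -210/(sqrt(229)*sqrt(481)) = -210/sqrt(110149) = -0.632745
theta = arccos(-210/sqrt(110149)) = 129.2530 degrees

a·b = -210, theta = 129.2530 deg


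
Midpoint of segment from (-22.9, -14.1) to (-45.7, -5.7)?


Mx = (-22.9 - 45.7)/2 = -68.6/2 = -34.3000
My = (-14.1 - 5.7)/2 = -19.8/2 = -9.9000

(-34.3000, -9.9000)


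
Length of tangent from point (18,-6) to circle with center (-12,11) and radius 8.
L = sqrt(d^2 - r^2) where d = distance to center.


d = sqrt((18+ 12)^2 + (-6-11)^2) = sqrt(900+289) = 34.4819
L = sqrt(1189.0000 - 64) = sqrt(1125.0000) = 33.5410

33.5410


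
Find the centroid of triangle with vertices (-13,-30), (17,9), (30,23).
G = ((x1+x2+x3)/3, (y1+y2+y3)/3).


Gx = (-13+17+30)/3 = 34/3 = 11.3333
Gy = (-30+9+23)/3 = 2/3 = 0.6667

G = (11.3333, 0.6667)


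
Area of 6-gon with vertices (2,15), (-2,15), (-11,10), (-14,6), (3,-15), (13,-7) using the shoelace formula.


sum(xi*y_{i+1}) = 2*15 - 2*10 - 11*6 - 14*(-15) + 3*(-7) + 13*15 = 328
sum(yi*x_{i+1}) = 15*(-2) + 15*(-11) + 10*(-14) + 6*3 - 15*13 - 7*2 = -526
Area = |328 + 526|/2 = 854/2 = 427.0000

427.0000 sq units


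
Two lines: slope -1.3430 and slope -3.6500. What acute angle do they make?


m1-m2 = 2.307
1+m1*m2 = 5.90195
tan(theta) = |2.307/5.90195| = 0.390888
theta = arctan(|2.307/5.90195|) = 21.3499 degrees (acute angle)

21.3499 degrees


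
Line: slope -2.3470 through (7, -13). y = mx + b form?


y + 13 = -2.3470(x - 7)
y = -2.3470x - 13 + 2.3470*7
y = -2.3470x + 3.4290

y = -2.3470x + 3.4290


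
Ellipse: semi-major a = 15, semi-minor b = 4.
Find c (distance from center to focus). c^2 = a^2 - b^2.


c^2 = 15^2 - 4^2 = 225 - 16 = 209
c = sqrt(209) = 14.4568

c = 14.4568


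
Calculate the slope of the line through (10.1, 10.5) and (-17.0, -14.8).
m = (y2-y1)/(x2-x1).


dy = -14.8 - 10.5 = -25.3
dx = -17.0 - 10.1 = -27.1
m = -25.3/(-27.1) = 0.9336

m = 0.9336


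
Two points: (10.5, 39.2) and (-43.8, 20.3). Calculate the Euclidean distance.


dx = -43.8 - 10.5 = -54.3
dy = 20.3 - 39.2 = -18.9
d = sqrt(2948.49 + 357.21) = sqrt(3305.7) = 57.4952

57.4952


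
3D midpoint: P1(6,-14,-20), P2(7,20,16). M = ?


Mx = (6+7)/2 = 6.5000
My = (-14+20)/2 = 3.0000
Mz = (-20+16)/2 = -2.0000

M = (6.5000, 3.0000, -2.0000)


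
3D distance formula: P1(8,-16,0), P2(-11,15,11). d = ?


dx=-19, dy=31, dz=11
d = sqrt(361+961+121) = sqrt(1443) = 37.9868

37.9868


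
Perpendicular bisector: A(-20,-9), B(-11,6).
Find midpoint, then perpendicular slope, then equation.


Midpoint = (-15.5, -1.5)
Slope of AB = dy/dx = 15/9 = 1.6667
Perp slope = -dx/dy = -9/15 = -0.6000
b = My - (perp slope)*Mx = -1.5 + (9*(-15.5))/15 = -1.5 - 9.3000 = -10.8000

y = -0.6000x - 10.8000


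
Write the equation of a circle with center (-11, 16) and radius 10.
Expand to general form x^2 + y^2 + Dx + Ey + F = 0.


(x+ 11)^2 + (y-16)^2 = 10^2
D = -2h = 22, E = -2k = -32
F = h^2+k^2-r^2 = 121+256-100 = 277

x^2 + y^2 + 22x - 32y + 277 = 0


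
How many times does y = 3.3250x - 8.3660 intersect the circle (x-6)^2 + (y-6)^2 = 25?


Substitute y = 3.3250x - 8.3660: (x-6)^2 + (3.3250x- 8.3660-6)^2 = 25
Expand to Ax^2 + Bx + C = 0, where b-k = -14.366
A = 1+m^2 = 12.055625
B = 2(m(b-k) - h) = 2(3.3250*(-14.366) - 6) = -107.5339
C = h^2 + (b-k)^2 - r^2 = 36 + 206.381956 - 25 = 217.381956
disc = B^2-4AC = 11563.5396 - 10482.7014 = 1080.8382
disc > 0

2 intersection points


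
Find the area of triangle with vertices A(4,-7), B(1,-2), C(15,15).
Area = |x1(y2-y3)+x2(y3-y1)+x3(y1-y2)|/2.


4*(-2-15) = -68
1*(15+ 7) = 22
15*(-7+ 2) = -75
sum = -121
Area = |-121|/2 = 60.5000

60.5000 sq units


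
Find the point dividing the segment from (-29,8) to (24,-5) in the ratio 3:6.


Px = (3*24 + 6*(-29))/9 = -102/9 = -11.3333
Py = (3*(-5) + 6*8)/9 = 33/9 = 3.6667

P = (-11.3333, 3.6667)


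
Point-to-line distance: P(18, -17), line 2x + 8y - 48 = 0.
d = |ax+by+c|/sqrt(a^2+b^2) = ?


|2*18 + 8*(-17) - 48| = |-148| = 148
sqrt(4 + 64) = sqrt(68) = 8.2462
d = 148/sqrt(68) = 17.9476

17.9476


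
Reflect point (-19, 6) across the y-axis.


Reflection rule for y-axis: (-x, y)
(-19, 6) -> (19, 6)

(19, 6)


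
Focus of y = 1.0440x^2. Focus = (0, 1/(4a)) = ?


a = 1.0440
4a = 4.1760
focus = (0, 1/4.1760) = (0, 0.2395)

Focus = (0, 0.2395)


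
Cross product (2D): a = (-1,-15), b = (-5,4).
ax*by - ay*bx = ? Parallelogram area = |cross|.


cross = -1*4 + 15*(-5) = -4 - 75 = -79
Parallelogram area = |-79| = 79

cross = -79, parallelogram area = 79


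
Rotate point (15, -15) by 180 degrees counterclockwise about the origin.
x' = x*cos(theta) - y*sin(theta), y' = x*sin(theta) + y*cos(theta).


cos(180) = -1, sin(180) = 0
x' = 15*(-1) + 15*0 = -15
y' = 15*0 - 15*(-1) = 15

(-15, 15)


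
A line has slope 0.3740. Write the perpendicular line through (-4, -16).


Perpendicular slope = -1/m1 = -1/0.3740 = -2.6738
b2 = y0 - m2*x0 = -16 - 4/0.3740 = -16 - 10.6952 = -26.6952

y = -2.6738x - 26.6952


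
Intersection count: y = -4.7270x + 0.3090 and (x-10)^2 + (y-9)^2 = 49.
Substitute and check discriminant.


Substitute y = -4.7270x + 0.3090: (x-10)^2 + (-4.7270x+0.3090-9)^2 = 49
Expand to Ax^2 + Bx + C = 0, where b-k = -8.691
A = 1+m^2 = 23.344529
B = 2(m(b-k) - h) = 2(-4.7270*(-8.691) - 10) = 62.164714
C = h^2 + (b-k)^2 - r^2 = 100 + 75.533481 - 49 = 126.533481
disc = B^2-4AC = 3864.4517 - 11815.4581 = -7951.0064
disc < 0

0 intersection points


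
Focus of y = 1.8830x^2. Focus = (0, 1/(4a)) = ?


a = 1.8830
4a = 7.5320
focus = (0, 1/7.5320) = (0, 0.1328)

Focus = (0, 0.1328)


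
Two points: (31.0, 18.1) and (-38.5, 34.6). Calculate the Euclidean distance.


dx = -38.5 - 31.0 = -69.5
dy = 34.6 - 18.1 = 16.5
d = sqrt(4830.25 + 272.25) = sqrt(5102.5) = 71.4318

71.4318


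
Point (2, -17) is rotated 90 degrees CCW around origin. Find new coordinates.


cos(90) = 0, sin(90) = 1
x' = 2*0 + 17*1 = 17
y' = 2*1 - 17*0 = 2

(17, 2)


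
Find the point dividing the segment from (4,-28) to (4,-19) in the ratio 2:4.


Px = (2*4 + 4*4)/6 = 24/6 = 4.0000
Py = (2*(-19) + 4*(-28))/6 = -150/6 = -25.0000

P = (4.0000, -25.0000)


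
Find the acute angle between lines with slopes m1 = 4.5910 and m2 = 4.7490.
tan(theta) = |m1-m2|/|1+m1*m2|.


m1-m2 = -0.158
1+m1*m2 = 22.802659
tan(theta) = |-0.158/22.802659| = 0.006929
theta = arctan(|-0.158/22.802659|) = 0.3970 degrees (acute angle)

0.3970 degrees


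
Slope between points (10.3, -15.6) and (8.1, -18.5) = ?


dy = -18.5 + 15.6 = -2.9
dx = 8.1 - 10.3 = -2.2
m = -2.9/(-2.2) = 1.3182

m = 1.3182


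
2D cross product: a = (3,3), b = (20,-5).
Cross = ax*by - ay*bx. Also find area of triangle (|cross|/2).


cross = 3*(-5) - 3*20 = -15 - 60 = -75
Triangle area = |-75|/2 = 75/2 = 37.5000

cross = -75, triangle area = 37.5000


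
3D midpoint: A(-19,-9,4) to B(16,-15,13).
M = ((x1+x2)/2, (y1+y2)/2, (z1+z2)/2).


Mx = (-19+16)/2 = -1.5000
My = (-9- 15)/2 = -12.0000
Mz = (4+13)/2 = 8.5000

M = (-1.5000, -12.0000, 8.5000)


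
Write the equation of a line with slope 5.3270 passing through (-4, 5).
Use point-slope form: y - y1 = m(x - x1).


y - 5 = 5.3270(x + 4)
y = 5.3270x + 5 - 5.3270*(-4)
y = 5.3270x + 26.3080

y = 5.3270x + 26.3080


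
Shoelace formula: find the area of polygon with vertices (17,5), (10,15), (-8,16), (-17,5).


sum(xi*y_{i+1}) = 17*15 + 10*16 - 8*5 - 17*5 = 290
sum(yi*x_{i+1}) = 5*10 + 15*(-8) + 16*(-17) + 5*17 = -257
Area = |290 + 257|/2 = 547/2 = 273.5000

273.5000 sq units


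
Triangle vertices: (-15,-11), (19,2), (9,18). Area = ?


-15*(2-18) = 240
19*(18+ 11) = 551
9*(-11-2) = -117
sum = 674
Area = |674|/2 = 337.0000

337.0000 sq units


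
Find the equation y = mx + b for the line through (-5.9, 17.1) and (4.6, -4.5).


m = (-21.6)/(10.5) = -2.0571
b = y1 - m*x1 = 17.1 - (-21.6*(-5.9))/(10.5) = 17.1 - 12.1371 = 4.9629

y = -2.0571x + 4.9629


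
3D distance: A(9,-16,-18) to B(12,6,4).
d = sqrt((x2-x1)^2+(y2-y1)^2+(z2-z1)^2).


dx=3, dy=22, dz=22
d = sqrt(9+484+484) = sqrt(977) = 31.2570

31.2570


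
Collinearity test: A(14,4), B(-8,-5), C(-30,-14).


14*(-5+ 14) - 8*(-14-4) - 30*(4+ 5)
= 126 + 144 - 270 = 0

Yes, collinear (determinant = 0)


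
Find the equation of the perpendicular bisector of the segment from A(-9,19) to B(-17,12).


Midpoint = (-13, 15.5)
Slope of AB = dy/dx = -7/(-8) = 0.8750
Perp slope = -dx/dy = -8/7 = -1.1429
b = My - (perp slope)*Mx = 15.5 + (-8*(-13))/(-7) = 15.5 - 14.8571 = 0.6429

y = -1.1429x + 0.6429


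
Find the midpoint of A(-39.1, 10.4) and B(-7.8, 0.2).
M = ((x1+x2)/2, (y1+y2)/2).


Mx = (-39.1 - 7.8)/2 = -46.9/2 = -23.4500
My = (10.4 + 0.2)/2 = 10.6/2 = 5.3000

(-23.4500, 5.3000)


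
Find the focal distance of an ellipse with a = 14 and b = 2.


c^2 = 14^2 - 2^2 = 196 - 4 = 192
c = sqrt(192) = 13.8564

c = 13.8564


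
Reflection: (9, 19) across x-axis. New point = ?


Reflection rule for x-axis: (x, -y)
(9, 19) -> (9, -19)

(9, -19)


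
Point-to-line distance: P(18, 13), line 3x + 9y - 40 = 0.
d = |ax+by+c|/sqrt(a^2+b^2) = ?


|3*18 + 9*13 - 40| = |131| = 131
sqrt(9 + 81) = sqrt(90) = 9.4868
d = 131/sqrt(90) = 13.8086

13.8086


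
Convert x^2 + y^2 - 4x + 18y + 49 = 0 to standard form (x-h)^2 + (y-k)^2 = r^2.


h = -D/2 = 4/2 = 2
k = -E/2 = -18/2 = -9
r^2 = h^2 + k^2 - F = 4 + 81 - 49 = 36
r = 6

Center (2, -9), radius = 6


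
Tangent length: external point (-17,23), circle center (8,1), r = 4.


d = sqrt((-17-8)^2 + (23-1)^2) = sqrt(625+484) = 33.3017
L = sqrt(1109.0000 - 16) = sqrt(1093.0000) = 33.0606

33.0606


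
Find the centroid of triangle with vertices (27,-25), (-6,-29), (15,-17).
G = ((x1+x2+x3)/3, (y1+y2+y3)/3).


Gx = (27- 6+15)/3 = 36/3 = 12.0000
Gy = (-25- 29- 17)/3 = -71/3 = -23.6667

G = (12.0000, -23.6667)


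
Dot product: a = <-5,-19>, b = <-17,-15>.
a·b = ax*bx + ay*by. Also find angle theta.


a·b = -5*(-17) - 19*(-15) = 85 + 285 = 370
|a| = sqrt(25+361) = 19.6469
|b| = sqrt(289+225) = 22.6716
cos(theta) = 370/(sqrt(386)*sqrt(514)) = 370/sqrt(198404) = 0.830666
theta = arccos(370/sqrt(198404)) = 33.8328 degrees

a·b = 370, theta = 33.8328 deg


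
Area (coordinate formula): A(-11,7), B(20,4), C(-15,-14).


-11*(4+ 14) = -198
20*(-14-7) = -420
-15*(7-4) = -45
sum = -663
Area = |-663|/2 = 331.5000

331.5000 sq units


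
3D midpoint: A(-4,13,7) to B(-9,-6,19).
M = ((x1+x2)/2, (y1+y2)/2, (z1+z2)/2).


Mx = (-4- 9)/2 = -6.5000
My = (13- 6)/2 = 3.5000
Mz = (7+19)/2 = 13.0000

M = (-6.5000, 3.5000, 13.0000)


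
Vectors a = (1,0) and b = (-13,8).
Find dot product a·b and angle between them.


a·b = 1*(-13) + 0*8 = -13 + 0 = -13
|a| = sqrt(1+0) = 1.0000
|b| = sqrt(169+64) = 15.2643
cos(theta) = -13/(sqrt(1)*sqrt(233)) = -13/sqrt(233) = -0.851658
theta = arccos(-13/sqrt(233)) = 148.3925 degrees

a·b = -13, theta = 148.3925 deg


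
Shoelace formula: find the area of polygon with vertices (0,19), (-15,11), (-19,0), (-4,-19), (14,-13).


sum(xi*y_{i+1}) = 0*11 - 15*0 - 19*(-19) - 4*(-13) + 14*19 = 679
sum(yi*x_{i+1}) = 19*(-15) + 11*(-19) + 0*(-4) - 19*14 - 13*0 = -760
Area = |679 + 760|/2 = 1439/2 = 719.5000

719.5000 sq units


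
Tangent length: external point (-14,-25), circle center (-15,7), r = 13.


d = sqrt((-14+ 15)^2 + (-25-7)^2) = sqrt(1+1024) = 32.0156
L = sqrt(1025.0000 - 169) = sqrt(856.0000) = 29.2575

29.2575


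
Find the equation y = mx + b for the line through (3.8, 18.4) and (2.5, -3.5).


m = (-21.9)/(-1.3) = 16.8462
b = y1 - m*x1 = 18.4 - (-21.9*3.8)/(-1.3) = 18.4 - 64.0154 = -45.6154

y = 16.8462x - 45.6154


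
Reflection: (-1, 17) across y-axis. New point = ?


Reflection rule for y-axis: (-x, y)
(-1, 17) -> (1, 17)

(1, 17)


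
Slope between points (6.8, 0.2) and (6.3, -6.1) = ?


dy = -6.1 - 0.2 = -6.3
dx = 6.3 - 6.8 = -0.5
m = -6.3/(-0.5) = 12.6000

m = 12.6000


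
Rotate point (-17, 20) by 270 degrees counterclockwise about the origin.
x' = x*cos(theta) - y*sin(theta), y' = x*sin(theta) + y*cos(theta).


cos(270) = 0, sin(270) = -1
x' = -17*0 - 20*(-1) = 20
y' = -17*(-1) + 20*0 = 17

(20, 17)


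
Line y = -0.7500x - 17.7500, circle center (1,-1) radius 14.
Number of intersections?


Substitute y = -0.7500x - 17.7500: (x-1)^2 + (-0.7500x- 17.7500+ 1)^2 = 196
Expand to Ax^2 + Bx + C = 0, where b-k = -16.75
A = 1+m^2 = 1.5625
B = 2(m(b-k) - h) = 2(-0.7500*(-16.75) - 1) = 23.125
C = h^2 + (b-k)^2 - r^2 = 1 + 280.5625 - 196 = 85.5625
disc = B^2-4AC = 534.7656 - 534.7656 = 0
disc = 0

1 intersection point (tangent)


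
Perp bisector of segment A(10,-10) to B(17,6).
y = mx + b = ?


Midpoint = (13.5, -2)
Slope of AB = dy/dx = 16/7 = 2.2857
Perp slope = -dx/dy = -7/16 = -0.4375
b = My - (perp slope)*Mx = -2 + (7*13.5)/16 = -2 + 5.9062 = 3.9062

y = -0.4375x + 3.9062


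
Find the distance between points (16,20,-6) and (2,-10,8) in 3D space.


dx=-14, dy=-30, dz=14
d = sqrt(196+900+196) = sqrt(1292) = 35.9444

35.9444


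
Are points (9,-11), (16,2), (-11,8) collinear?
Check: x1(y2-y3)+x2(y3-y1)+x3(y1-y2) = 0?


9*(2-8) + 16*(8+ 11) - 11*(-11-2)
= -54 + 304 + 143 = 393

No, not collinear (determinant = 393)


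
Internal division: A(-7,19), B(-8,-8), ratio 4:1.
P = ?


Px = (4*(-8) + 1*(-7))/5 = -39/5 = -7.8000
Py = (4*(-8) + 1*19)/5 = -13/5 = -2.6000

P = (-7.8000, -2.6000)


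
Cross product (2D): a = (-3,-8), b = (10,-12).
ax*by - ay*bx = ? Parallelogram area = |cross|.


cross = -3*(-12) + 8*10 = 36 + 80 = 116
Parallelogram area = |116| = 116

cross = 116, parallelogram area = 116


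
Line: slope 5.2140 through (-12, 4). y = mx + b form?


y - 4 = 5.2140(x + 12)
y = 5.2140x + 4 - 5.2140*(-12)
y = 5.2140x + 66.5680

y = 5.2140x + 66.5680


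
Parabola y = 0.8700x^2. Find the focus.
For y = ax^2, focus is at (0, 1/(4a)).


a = 0.8700
4a = 3.4800
focus = (0, 1/3.4800) = (0, 0.2874)

Focus = (0, 0.2874)


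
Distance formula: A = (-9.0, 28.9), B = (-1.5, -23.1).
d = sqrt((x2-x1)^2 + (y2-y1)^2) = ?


dx = -1.5 + 9.0 = 7.5
dy = -23.1 - 28.9 = -52.0
d = sqrt(56.25 + 2704.0) = sqrt(2760.25) = 52.5381

52.5381


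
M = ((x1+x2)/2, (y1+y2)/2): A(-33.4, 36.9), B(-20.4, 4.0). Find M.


Mx = (-33.4 - 20.4)/2 = -53.8/2 = -26.9000
My = (36.9 + 4.0)/2 = 40.9/2 = 20.4500

(-26.9000, 20.4500)


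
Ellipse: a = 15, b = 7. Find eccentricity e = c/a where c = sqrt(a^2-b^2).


c = sqrt(225-49) = sqrt(176) = 13.2665
e = c/a = sqrt(176)/15 = 0.8844

e = 0.8844


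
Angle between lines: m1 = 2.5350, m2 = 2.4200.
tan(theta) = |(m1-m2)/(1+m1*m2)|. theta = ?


m1-m2 = 0.115
1+m1*m2 = 7.1347
tan(theta) = |0.115/7.1347| = 0.016118
theta = arctan(|0.115/7.1347|) = 0.9234 degrees (acute angle)

0.9234 degrees


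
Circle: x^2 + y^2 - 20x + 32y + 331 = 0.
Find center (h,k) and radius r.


h = -D/2 = 20/2 = 10
k = -E/2 = -32/2 = -16
r^2 = h^2 + k^2 - F = 100 + 256 - 331 = 25
r = 5

Center (10, -16), radius = 5


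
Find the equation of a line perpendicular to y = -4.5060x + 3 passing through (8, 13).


Perpendicular slope = -1/m1 = -1/(-4.5060) = 0.2219
b2 = y0 - m2*x0 = 13 + 8/(-4.5060) = 13 - 1.7754 = 11.2246

y = 0.2219x + 11.2246


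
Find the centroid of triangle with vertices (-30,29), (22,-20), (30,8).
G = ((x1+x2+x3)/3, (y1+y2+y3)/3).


Gx = (-30+22+30)/3 = 22/3 = 7.3333
Gy = (29- 20+8)/3 = 17/3 = 5.6667

G = (7.3333, 5.6667)


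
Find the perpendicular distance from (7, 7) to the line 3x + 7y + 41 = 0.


|3*7 + 7*7 + 41| = |111| = 111
sqrt(9 + 49) = sqrt(58) = 7.6158
d = 111/sqrt(58) = 14.5750

14.5750


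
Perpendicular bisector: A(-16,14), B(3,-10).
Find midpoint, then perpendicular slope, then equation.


Midpoint = (-6.5, 2)
Slope of AB = dy/dx = -24/19 = -1.2632
Perp slope = -dx/dy = 19/24 = 0.7917
b = My - (perp slope)*Mx = 2 + (19*(-6.5))/(-24) = 2 + 5.1458 = 7.1458

y = 0.7917x + 7.1458


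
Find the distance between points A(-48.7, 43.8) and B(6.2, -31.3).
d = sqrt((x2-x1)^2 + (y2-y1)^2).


dx = 6.2 + 48.7 = 54.9
dy = -31.3 - 43.8 = -75.1
d = sqrt(3014.01 + 5640.01) = sqrt(8654.02) = 93.0270

93.0270


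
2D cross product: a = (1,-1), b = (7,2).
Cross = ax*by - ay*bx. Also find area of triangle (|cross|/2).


cross = 1*2 + 1*7 = 2 + 7 = 9
Triangle area = |9|/2 = 9/2 = 4.5000

cross = 9, triangle area = 4.5000


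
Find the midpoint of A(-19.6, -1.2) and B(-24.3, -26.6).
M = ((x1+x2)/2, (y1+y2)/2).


Mx = (-19.6 - 24.3)/2 = -43.9/2 = -21.9500
My = (-1.2 - 26.6)/2 = -27.8/2 = -13.9000

(-21.9500, -13.9000)


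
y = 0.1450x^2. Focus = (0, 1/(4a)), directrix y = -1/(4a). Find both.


a = 0.1450
1/(4a) = 1.7241
Focus = (0, 1.7241)
Directrix: y = -1.7241

Focus = (0, 1.7241), Directrix: y = -1.7241


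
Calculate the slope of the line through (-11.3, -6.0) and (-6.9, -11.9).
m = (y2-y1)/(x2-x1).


dy = -11.9 + 6.0 = -5.9
dx = -6.9 + 11.3 = 4.4
m = -5.9/4.4 = -1.3409

m = -1.3409


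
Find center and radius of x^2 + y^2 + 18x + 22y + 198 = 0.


h = -D/2 = -18/2 = -9
k = -E/2 = -22/2 = -11
r^2 = h^2 + k^2 - F = 81 + 121 - 198 = 4
r = 2

Center (-9, -11), radius = 2


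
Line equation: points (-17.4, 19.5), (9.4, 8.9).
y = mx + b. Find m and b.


m = (-10.6)/(26.8) = -0.3955
b = y1 - m*x1 = 19.5 - (-10.6*(-17.4))/(26.8) = 19.5 - 6.8821 = 12.6179

y = -0.3955x + 12.6179


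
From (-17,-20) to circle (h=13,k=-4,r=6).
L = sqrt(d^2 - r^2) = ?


d = sqrt((-17-13)^2 + (-20+ 4)^2) = sqrt(900+256) = 34.0000
L = sqrt(1156.0000 - 36) = sqrt(1120.0000) = 33.4664

33.4664


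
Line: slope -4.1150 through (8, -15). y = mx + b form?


y + 15 = -4.1150(x - 8)
y = -4.1150x - 15 + 4.1150*8
y = -4.1150x + 17.9200

y = -4.1150x + 17.9200


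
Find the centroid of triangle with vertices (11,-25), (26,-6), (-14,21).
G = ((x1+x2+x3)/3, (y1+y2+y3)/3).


Gx = (11+26- 14)/3 = 23/3 = 7.6667
Gy = (-25- 6+21)/3 = -10/3 = -3.3333

G = (7.6667, -3.3333)


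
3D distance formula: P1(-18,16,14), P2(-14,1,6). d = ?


dx=4, dy=-15, dz=-8
d = sqrt(16+225+64) = sqrt(305) = 17.4642

17.4642


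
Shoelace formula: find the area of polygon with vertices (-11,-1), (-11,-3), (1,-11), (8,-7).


sum(xi*y_{i+1}) = -11*(-3) - 11*(-11) + 1*(-7) + 8*(-1) = 139
sum(yi*x_{i+1}) = -1*(-11) - 3*1 - 11*8 - 7*(-11) = -3
Area = |139 + 3|/2 = 142/2 = 71.0000

71.0000 sq units


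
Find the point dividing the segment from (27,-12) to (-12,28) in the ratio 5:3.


Px = (5*(-12) + 3*27)/8 = 21/8 = 2.6250
Py = (5*28 + 3*(-12))/8 = 104/8 = 13.0000

P = (2.6250, 13.0000)


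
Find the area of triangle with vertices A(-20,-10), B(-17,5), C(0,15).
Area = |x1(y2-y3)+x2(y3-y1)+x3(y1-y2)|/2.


-20*(5-15) = 200
-17*(15+ 10) = -425
0*(-10-5) = 0
sum = -225
Area = |-225|/2 = 112.5000

112.5000 sq units


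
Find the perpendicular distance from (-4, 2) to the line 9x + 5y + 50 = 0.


|9*(-4) + 5*2 + 50| = |24| = 24
sqrt(81 + 25) = sqrt(106) = 10.2956
d = 24/sqrt(106) = 2.3311

2.3311


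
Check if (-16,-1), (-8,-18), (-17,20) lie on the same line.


-16*(-18-20) - 8*(20+ 1) - 17*(-1+ 18)
= 608 - 168 - 289 = 151

No, not collinear (determinant = 151)


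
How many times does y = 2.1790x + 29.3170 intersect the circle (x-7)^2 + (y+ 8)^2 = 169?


Substitute y = 2.1790x + 29.3170: (x-7)^2 + (2.1790x+29.3170+ 8)^2 = 169
Expand to Ax^2 + Bx + C = 0, where b-k = 37.317
A = 1+m^2 = 5.748041
B = 2(m(b-k) - h) = 2(2.1790*37.317 - 7) = 148.627486
C = h^2 + (b-k)^2 - r^2 = 49 + 1392.558489 - 169 = 1272.558489
disc = B^2-4AC = 22090.1296 - 29258.8735 = -7168.7439
disc < 0

0 intersection points


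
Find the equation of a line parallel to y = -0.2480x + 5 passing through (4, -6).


Parallel lines have equal slopes.
m2 = -0.2480
b2 = -6 + 0.2480*4 = -5.0080

y = -0.2480x - 5.0080


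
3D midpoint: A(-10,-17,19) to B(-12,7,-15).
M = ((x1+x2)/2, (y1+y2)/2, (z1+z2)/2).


Mx = (-10- 12)/2 = -11.0000
My = (-17+7)/2 = -5.0000
Mz = (19- 15)/2 = 2.0000

M = (-11.0000, -5.0000, 2.0000)


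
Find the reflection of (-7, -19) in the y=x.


Reflection rule for y=x: (y, x)
(-7, -19) -> (-19, -7)

(-19, -7)


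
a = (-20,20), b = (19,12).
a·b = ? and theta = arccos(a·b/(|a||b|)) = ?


a·b = -20*19 + 20*12 = -380 + 240 = -140
|a| = sqrt(400+400) = 28.2843
|b| = sqrt(361+144) = 22.4722
cos(theta) = -140/(sqrt(800)*sqrt(505)) = -140/sqrt(404000) = -0.220261
theta = arccos(-140/sqrt(404000)) = 102.7244 degrees

a·b = -140, theta = 102.7244 deg


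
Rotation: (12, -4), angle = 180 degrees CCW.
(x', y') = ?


cos(180) = -1, sin(180) = 0
x' = 12*(-1) + 4*0 = -12
y' = 12*0 - 4*(-1) = 4

(-12, 4)


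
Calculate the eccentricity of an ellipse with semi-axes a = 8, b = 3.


c = sqrt(64-9) = sqrt(55) = 7.4162
e = c/a = sqrt(55)/8 = 0.9270

e = 0.9270


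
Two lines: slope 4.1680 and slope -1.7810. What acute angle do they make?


m1-m2 = 5.949
1+m1*m2 = -6.423208
tan(theta) = |5.949/(-6.423208)| = 0.926173
theta = arctan(|5.949/(-6.423208)|) = 42.8050 degrees (acute angle)

42.8050 degrees


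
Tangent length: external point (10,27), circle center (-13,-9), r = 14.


d = sqrt((10+ 13)^2 + (27+ 9)^2) = sqrt(529+1296) = 42.7200
L = sqrt(1825.0000 - 196) = sqrt(1629.0000) = 40.3609

40.3609


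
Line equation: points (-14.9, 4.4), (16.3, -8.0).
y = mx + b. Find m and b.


m = (-12.4)/(31.2) = -0.3974
b = y1 - m*x1 = 4.4 - (-12.4*(-14.9))/(31.2) = 4.4 - 5.9218 = -1.5218

y = -0.3974x - 1.5218


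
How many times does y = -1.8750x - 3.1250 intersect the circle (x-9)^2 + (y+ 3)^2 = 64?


Substitute y = -1.8750x - 3.1250: (x-9)^2 + (-1.8750x- 3.1250+ 3)^2 = 64
Expand to Ax^2 + Bx + C = 0, where b-k = -0.125
A = 1+m^2 = 4.515625
B = 2(m(b-k) - h) = 2(-1.8750*(-0.125) - 9) = -17.53125
C = h^2 + (b-k)^2 - r^2 = 81 + 0.015625 - 64 = 17.015625
disc = B^2-4AC = 307.3447 - 307.3447 = 0
disc = 0

1 intersection point (tangent)


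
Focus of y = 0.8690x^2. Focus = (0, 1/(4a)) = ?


a = 0.8690
4a = 3.4760
focus = (0, 1/3.4760) = (0, 0.2877)

Focus = (0, 0.2877)


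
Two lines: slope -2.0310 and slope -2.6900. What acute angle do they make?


m1-m2 = 0.659
1+m1*m2 = 6.46339
tan(theta) = |0.659/6.46339| = 0.101959
theta = arctan(|0.659/6.46339|) = 5.8217 degrees (acute angle)

5.8217 degrees


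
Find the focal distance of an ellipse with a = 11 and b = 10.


c^2 = 11^2 - 10^2 = 121 - 100 = 21
c = sqrt(21) = 4.5826

c = 4.5826


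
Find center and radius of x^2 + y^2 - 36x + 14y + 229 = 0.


h = -D/2 = 36/2 = 18
k = -E/2 = -14/2 = -7
r^2 = h^2 + k^2 - F = 324 + 49 - 229 = 144
r = 12

Center (18, -7), radius = 12


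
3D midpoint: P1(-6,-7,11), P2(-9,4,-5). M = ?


Mx = (-6- 9)/2 = -7.5000
My = (-7+4)/2 = -1.5000
Mz = (11- 5)/2 = 3.0000

M = (-7.5000, -1.5000, 3.0000)


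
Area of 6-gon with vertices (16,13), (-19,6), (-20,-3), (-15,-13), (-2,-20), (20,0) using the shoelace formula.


sum(xi*y_{i+1}) = 16*6 - 19*(-3) - 20*(-13) - 15*(-20) - 2*0 + 20*13 = 973
sum(yi*x_{i+1}) = 13*(-19) + 6*(-20) - 3*(-15) - 13*(-2) - 20*20 + 0*16 = -696
Area = |973 + 696|/2 = 1669/2 = 834.5000

834.5000 sq units


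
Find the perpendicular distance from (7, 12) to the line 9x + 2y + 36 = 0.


|9*7 + 2*12 + 36| = |123| = 123
sqrt(81 + 4) = sqrt(85) = 9.2195
d = 123/sqrt(85) = 13.3412

13.3412


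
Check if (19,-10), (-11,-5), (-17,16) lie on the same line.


19*(-5-16) - 11*(16+ 10) - 17*(-10+ 5)
= -399 - 286 + 85 = -600

No, not collinear (determinant = -600)


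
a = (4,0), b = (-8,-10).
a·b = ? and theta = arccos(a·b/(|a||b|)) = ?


a·b = 4*(-8) + 0*(-10) = -32 + 0 = -32
|a| = sqrt(16+0) = 4.0000
|b| = sqrt(64+100) = 12.8062
cos(theta) = -32/(sqrt(16)*sqrt(164)) = -32/sqrt(2624) = -0.624695
theta = arccos(-32/sqrt(2624)) = 128.6598 degrees

a·b = -32, theta = 128.6598 deg


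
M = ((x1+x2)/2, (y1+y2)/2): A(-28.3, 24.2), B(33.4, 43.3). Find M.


Mx = (-28.3 + 33.4)/2 = 5.1/2 = 2.5500
My = (24.2 + 43.3)/2 = 67.5/2 = 33.7500

(2.5500, 33.7500)


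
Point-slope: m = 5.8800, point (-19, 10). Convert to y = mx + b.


y - 10 = 5.8800(x + 19)
y = 5.8800x + 10 - 5.8800*(-19)
y = 5.8800x + 121.7200

y = 5.8800x + 121.7200


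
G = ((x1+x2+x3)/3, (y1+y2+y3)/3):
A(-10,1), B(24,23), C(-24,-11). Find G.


Gx = (-10+24- 24)/3 = -10/3 = -3.3333
Gy = (1+23- 11)/3 = 13/3 = 4.3333

G = (-3.3333, 4.3333)


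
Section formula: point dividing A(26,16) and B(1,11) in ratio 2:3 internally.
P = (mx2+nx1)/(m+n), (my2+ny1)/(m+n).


Px = (2*1 + 3*26)/5 = 80/5 = 16.0000
Py = (2*11 + 3*16)/5 = 70/5 = 14.0000

P = (16.0000, 14.0000)


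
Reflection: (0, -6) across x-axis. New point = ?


Reflection rule for x-axis: (x, -y)
(0, -6) -> (0, 6)

(0, 6)


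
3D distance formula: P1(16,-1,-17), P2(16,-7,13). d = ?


dx=0, dy=-6, dz=30
d = sqrt(0+36+900) = sqrt(936) = 30.5941

30.5941


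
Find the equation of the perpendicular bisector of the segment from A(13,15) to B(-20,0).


Midpoint = (-3.5, 7.5)
Slope of AB = dy/dx = -15/(-33) = 0.4545
Perp slope = -dx/dy = -33/15 = -2.2000
b = My - (perp slope)*Mx = 7.5 + (-33*(-3.5))/(-15) = 7.5 - 7.7000 = -0.2000

y = -2.2000x - 0.2000


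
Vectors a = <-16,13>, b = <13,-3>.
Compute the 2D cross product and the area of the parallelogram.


cross = -16*(-3) - 13*13 = 48 - 169 = -121
Parallelogram area = |-121| = 121

cross = -121, parallelogram area = 121


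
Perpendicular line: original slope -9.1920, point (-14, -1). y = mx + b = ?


Perpendicular slope = -1/m1 = -1/(-9.1920) = 0.1088
b2 = y0 - m2*x0 = -1 - 14/(-9.1920) = -1 + 1.5231 = 0.5231

y = 0.1088x + 0.5231


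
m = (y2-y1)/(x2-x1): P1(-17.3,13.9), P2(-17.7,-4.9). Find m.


dy = -4.9 - 13.9 = -18.8
dx = -17.7 + 17.3 = -0.4
m = -18.8/(-0.4) = 47.0000

m = 47.0000


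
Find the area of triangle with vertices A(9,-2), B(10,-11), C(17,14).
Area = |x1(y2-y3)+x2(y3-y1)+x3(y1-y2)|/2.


9*(-11-14) = -225
10*(14+ 2) = 160
17*(-2+ 11) = 153
sum = 88
Area = |88|/2 = 44.0000

44.0000 sq units


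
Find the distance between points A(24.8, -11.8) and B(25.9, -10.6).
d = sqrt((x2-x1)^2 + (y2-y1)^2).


dx = 25.9 - 24.8 = 1.1
dy = -10.6 + 11.8 = 1.2
d = sqrt(1.21 + 1.44) = sqrt(2.65) = 1.6279

1.6279


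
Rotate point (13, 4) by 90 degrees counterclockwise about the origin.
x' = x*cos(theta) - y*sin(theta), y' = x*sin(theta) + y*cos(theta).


cos(90) = 0, sin(90) = 1
x' = 13*0 - 4*1 = -4
y' = 13*1 + 4*0 = 13

(-4, 13)


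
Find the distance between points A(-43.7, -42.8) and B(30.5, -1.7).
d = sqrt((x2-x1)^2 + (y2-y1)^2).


dx = 30.5 + 43.7 = 74.2
dy = -1.7 + 42.8 = 41.1
d = sqrt(5505.64 + 1689.21) = sqrt(7194.85) = 84.8225

84.8225


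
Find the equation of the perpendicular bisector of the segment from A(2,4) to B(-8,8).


Midpoint = (-3, 6)
Slope of AB = dy/dx = 4/(-10) = -0.4000
Perp slope = -dx/dy = 10/4 = 2.5000
b = My - (perp slope)*Mx = 6 + (-10*(-3))/4 = 6 + 7.5000 = 13.5000

y = 2.5000x + 13.5000


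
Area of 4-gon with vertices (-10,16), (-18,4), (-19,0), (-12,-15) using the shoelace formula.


sum(xi*y_{i+1}) = -10*4 - 18*0 - 19*(-15) - 12*16 = 53
sum(yi*x_{i+1}) = 16*(-18) + 4*(-19) + 0*(-12) - 15*(-10) = -214
Area = |53 + 214|/2 = 267/2 = 133.5000

133.5000 sq units


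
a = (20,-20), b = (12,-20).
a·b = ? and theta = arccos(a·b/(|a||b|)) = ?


a·b = 20*12 - 20*(-20) = 240 + 400 = 640
|a| = sqrt(400+400) = 28.2843
|b| = sqrt(144+400) = 23.3238
cos(theta) = 640/(sqrt(800)*sqrt(544)) = 640/sqrt(435200) = 0.970143
theta = arccos(640/sqrt(435200)) = 14.0362 degrees

a·b = 640, theta = 14.0362 deg


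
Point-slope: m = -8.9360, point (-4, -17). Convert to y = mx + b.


y + 17 = -8.9360(x + 4)
y = -8.9360x - 17 + 8.9360*(-4)
y = -8.9360x - 52.7440

y = -8.9360x - 52.7440


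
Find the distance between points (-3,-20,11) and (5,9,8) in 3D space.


dx=8, dy=29, dz=-3
d = sqrt(64+841+9) = sqrt(914) = 30.2324

30.2324


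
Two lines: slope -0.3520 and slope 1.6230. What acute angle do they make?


m1-m2 = -1.975
1+m1*m2 = 0.428704
tan(theta) = |-1.975/0.428704| = 4.606908
theta = arctan(|-1.975/0.428704|) = 77.7531 degrees (acute angle)

77.7531 degrees


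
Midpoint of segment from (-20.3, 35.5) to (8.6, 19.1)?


Mx = (-20.3 + 8.6)/2 = -11.7/2 = -5.8500
My = (35.5 + 19.1)/2 = 54.6/2 = 27.3000

(-5.8500, 27.3000)


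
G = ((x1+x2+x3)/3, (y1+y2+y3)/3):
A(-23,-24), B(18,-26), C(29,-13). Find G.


Gx = (-23+18+29)/3 = 24/3 = 8.0000
Gy = (-24- 26- 13)/3 = -63/3 = -21.0000

G = (8.0000, -21.0000)


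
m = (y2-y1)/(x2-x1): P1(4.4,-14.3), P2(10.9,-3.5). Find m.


dy = -3.5 + 14.3 = 10.8
dx = 10.9 - 4.4 = 6.5
m = 10.8/6.5 = 1.6615

m = 1.6615


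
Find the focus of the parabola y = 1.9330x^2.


a = 1.9330
4a = 7.7320
focus = (0, 1/7.7320) = (0, 0.1293)

Focus = (0, 0.1293)


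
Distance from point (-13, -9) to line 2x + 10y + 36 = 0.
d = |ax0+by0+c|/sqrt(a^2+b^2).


|2*(-13) + 10*(-9) + 36| = |-80| = 80
sqrt(4 + 100) = sqrt(104) = 10.1980
d = 80/sqrt(104) = 7.8446

7.8446


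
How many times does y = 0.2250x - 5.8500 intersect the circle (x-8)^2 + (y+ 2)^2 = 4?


Substitute y = 0.2250x - 5.8500: (x-8)^2 + (0.2250x- 5.8500+ 2)^2 = 4
Expand to Ax^2 + Bx + C = 0, where b-k = -3.85
A = 1+m^2 = 1.050625
B = 2(m(b-k) - h) = 2(0.2250*(-3.85) - 8) = -17.7325
C = h^2 + (b-k)^2 - r^2 = 64 + 14.8225 - 4 = 74.8225
disc = B^2-4AC = 314.4416 - 314.4416 = 0
disc = 0

1 intersection point (tangent)


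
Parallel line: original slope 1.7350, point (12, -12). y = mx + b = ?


Parallel lines have equal slopes.
m2 = 1.7350
b2 = -12 - 1.7350*12 = -32.8200

y = 1.7350x - 32.8200


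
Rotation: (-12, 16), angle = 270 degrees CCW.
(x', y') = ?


cos(270) = 0, sin(270) = -1
x' = -12*0 - 16*(-1) = 16
y' = -12*(-1) + 16*0 = 12

(16, 12)


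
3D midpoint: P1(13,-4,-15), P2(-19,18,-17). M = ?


Mx = (13- 19)/2 = -3.0000
My = (-4+18)/2 = 7.0000
Mz = (-15- 17)/2 = -16.0000

M = (-3.0000, 7.0000, -16.0000)


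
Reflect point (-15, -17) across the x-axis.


Reflection rule for x-axis: (x, -y)
(-15, -17) -> (-15, 17)

(-15, 17)


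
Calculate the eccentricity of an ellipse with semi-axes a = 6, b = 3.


c = sqrt(36-9) = sqrt(27) = 5.1962
e = c/a = sqrt(27)/6 = 0.8660

e = 0.8660


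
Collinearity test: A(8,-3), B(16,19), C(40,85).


8*(19-85) + 16*(85+ 3) + 40*(-3-19)
= -528 + 1408 - 880 = 0

Yes, collinear (determinant = 0)


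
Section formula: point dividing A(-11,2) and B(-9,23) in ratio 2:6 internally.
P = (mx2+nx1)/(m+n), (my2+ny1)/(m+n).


Px = (2*(-9) + 6*(-11))/8 = -84/8 = -10.5000
Py = (2*23 + 6*2)/8 = 58/8 = 7.2500

P = (-10.5000, 7.2500)


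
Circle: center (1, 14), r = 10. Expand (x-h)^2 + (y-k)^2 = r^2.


(x-1)^2 + (y-14)^2 = 10^2
D = -2h = -2, E = -2k = -28
F = h^2+k^2-r^2 = 1+196-100 = 97

x^2 + y^2 - 2x - 28y + 97 = 0


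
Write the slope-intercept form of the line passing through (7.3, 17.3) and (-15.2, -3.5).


m = (-20.8)/(-22.5) = 0.9244
b = y1 - m*x1 = 17.3 - (-20.8*7.3)/(-22.5) = 17.3 - 6.7484 = 10.5516

y = 0.9244x + 10.5516


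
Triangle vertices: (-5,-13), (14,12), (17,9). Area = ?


-5*(12-9) = -15
14*(9+ 13) = 308
17*(-13-12) = -425
sum = -132
Area = |-132|/2 = 66.0000

66.0000 sq units


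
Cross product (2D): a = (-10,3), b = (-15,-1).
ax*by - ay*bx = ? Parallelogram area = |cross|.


cross = -10*(-1) - 3*(-15) = 10 + 45 = 55
Parallelogram area = |55| = 55

cross = 55, parallelogram area = 55


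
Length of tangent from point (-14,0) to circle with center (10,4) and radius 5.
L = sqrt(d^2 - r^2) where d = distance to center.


d = sqrt((-14-10)^2 + (0-4)^2) = sqrt(576+16) = 24.3311
L = sqrt(592.0000 - 25) = sqrt(567.0000) = 23.8118

23.8118


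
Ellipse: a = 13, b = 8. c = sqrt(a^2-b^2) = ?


c^2 = 13^2 - 8^2 = 169 - 64 = 105
c = sqrt(105) = 10.2470

c = 10.2470


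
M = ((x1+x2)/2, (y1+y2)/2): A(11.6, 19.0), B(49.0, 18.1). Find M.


Mx = (11.6 + 49.0)/2 = 60.6/2 = 30.3000
My = (19.0 + 18.1)/2 = 37.1/2 = 18.5500

(30.3000, 18.5500)


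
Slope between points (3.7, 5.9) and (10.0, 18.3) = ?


dy = 18.3 - 5.9 = 12.4
dx = 10.0 - 3.7 = 6.3
m = 12.4/6.3 = 1.9683

m = 1.9683


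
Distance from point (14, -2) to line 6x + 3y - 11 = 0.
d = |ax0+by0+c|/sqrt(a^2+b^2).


|6*14 + 3*(-2) - 11| = |67| = 67
sqrt(36 + 9) = sqrt(45) = 6.7082
d = 67/sqrt(45) = 9.9878

9.9878


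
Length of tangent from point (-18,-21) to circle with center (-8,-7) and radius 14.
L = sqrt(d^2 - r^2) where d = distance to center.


d = sqrt((-18+ 8)^2 + (-21+ 7)^2) = sqrt(100+196) = 17.2047
L = sqrt(296.0000 - 196) = sqrt(100.0000) = 10.0000

10.0000


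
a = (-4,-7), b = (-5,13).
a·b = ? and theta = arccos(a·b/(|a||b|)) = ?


a·b = -4*(-5) - 7*13 = 20 - 91 = -71
|a| = sqrt(16+49) = 8.0623
|b| = sqrt(25+169) = 13.9284
cos(theta) = -71/(sqrt(65)*sqrt(194)) = -71/sqrt(12610) = -0.632267
theta = arccos(-71/sqrt(12610)) = 129.2176 degrees

a·b = -71, theta = 129.2176 deg


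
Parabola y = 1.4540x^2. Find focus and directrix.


a = 1.4540
1/(4a) = 0.1719
Focus = (0, 0.1719)
Directrix: y = -0.1719

Focus = (0, 0.1719), Directrix: y = -0.1719


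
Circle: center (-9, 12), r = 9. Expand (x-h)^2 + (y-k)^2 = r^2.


(x+ 9)^2 + (y-12)^2 = 9^2
D = -2h = 18, E = -2k = -24
F = h^2+k^2-r^2 = 81+144-81 = 144

x^2 + y^2 + 18x - 24y + 144 = 0


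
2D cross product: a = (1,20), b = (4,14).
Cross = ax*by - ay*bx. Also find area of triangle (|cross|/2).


cross = 1*14 - 20*4 = 14 - 80 = -66
Triangle area = |-66|/2 = 66/2 = 33.0000

cross = -66, triangle area = 33.0000


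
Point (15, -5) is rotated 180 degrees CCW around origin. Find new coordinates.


cos(180) = -1, sin(180) = 0
x' = 15*(-1) + 5*0 = -15
y' = 15*0 - 5*(-1) = 5

(-15, 5)


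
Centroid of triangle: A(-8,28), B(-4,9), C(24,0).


Gx = (-8- 4+24)/3 = 12/3 = 4.0000
Gy = (28+9+0)/3 = 37/3 = 12.3333

G = (4.0000, 12.3333)


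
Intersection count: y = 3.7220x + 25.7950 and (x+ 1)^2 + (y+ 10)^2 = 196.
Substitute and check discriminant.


Substitute y = 3.7220x + 25.7950: (x+ 1)^2 + (3.7220x+25.7950+ 10)^2 = 196
Expand to Ax^2 + Bx + C = 0, where b-k = 35.795
A = 1+m^2 = 14.853284
B = 2(m(b-k) - h) = 2(3.7220*35.795 + 1) = 268.45798
C = h^2 + (b-k)^2 - r^2 = 1 + 1281.282025 - 196 = 1086.282025
disc = B^2-4AC = 72069.6870 - 64539.4217 = 7530.2653
disc > 0

2 intersection points


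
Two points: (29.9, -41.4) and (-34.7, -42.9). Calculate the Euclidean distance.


dx = -34.7 - 29.9 = -64.6
dy = -42.9 + 41.4 = -1.5
d = sqrt(4173.16 + 2.25) = sqrt(4175.41) = 64.6174

64.6174


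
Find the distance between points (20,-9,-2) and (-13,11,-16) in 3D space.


dx=-33, dy=20, dz=-14
d = sqrt(1089+400+196) = sqrt(1685) = 41.0488

41.0488


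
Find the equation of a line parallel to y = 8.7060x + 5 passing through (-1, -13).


Parallel lines have equal slopes.
m2 = 8.7060
b2 = -13 - 8.7060*(-1) = -4.2940

y = 8.7060x - 4.2940


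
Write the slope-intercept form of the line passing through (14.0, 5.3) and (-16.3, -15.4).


m = (-20.7)/(-30.3) = 0.6832
b = y1 - m*x1 = 5.3 - (-20.7*14.0)/(-30.3) = 5.3 - 9.5644 = -4.2644

y = 0.6832x - 4.2644


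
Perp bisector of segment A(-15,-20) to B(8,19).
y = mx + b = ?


Midpoint = (-3.5, -0.5)
Slope of AB = dy/dx = 39/23 = 1.6957
Perp slope = -dx/dy = -23/39 = -0.5897
b = My - (perp slope)*Mx = -0.5 + (23*(-3.5))/39 = -0.5 - 2.0641 = -2.5641

y = -0.5897x - 2.5641


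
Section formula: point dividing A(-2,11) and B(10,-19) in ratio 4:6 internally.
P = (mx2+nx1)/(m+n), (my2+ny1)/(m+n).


Px = (4*10 + 6*(-2))/10 = 28/10 = 2.8000
Py = (4*(-19) + 6*11)/10 = -10/10 = -1.0000

P = (2.8000, -1.0000)


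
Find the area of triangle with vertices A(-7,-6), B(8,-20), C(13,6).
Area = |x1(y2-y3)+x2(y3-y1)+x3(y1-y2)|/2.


-7*(-20-6) = 182
8*(6+ 6) = 96
13*(-6+ 20) = 182
sum = 460
Area = |460|/2 = 230.0000

230.0000 sq units


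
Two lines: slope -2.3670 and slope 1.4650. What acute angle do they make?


m1-m2 = -3.832
1+m1*m2 = -2.467655
tan(theta) = |-3.832/(-2.467655)| = 1.552891
theta = arctan(|-3.832/(-2.467655)|) = 57.2201 degrees (acute angle)

57.2201 degrees


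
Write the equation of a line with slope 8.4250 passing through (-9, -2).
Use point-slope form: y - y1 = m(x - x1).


y + 2 = 8.4250(x + 9)
y = 8.4250x - 2 - 8.4250*(-9)
y = 8.4250x + 73.8250

y = 8.4250x + 73.8250


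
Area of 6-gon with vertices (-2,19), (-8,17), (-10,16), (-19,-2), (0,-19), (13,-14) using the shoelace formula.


sum(xi*y_{i+1}) = -2*17 - 8*16 - 10*(-2) - 19*(-19) + 0*(-14) + 13*19 = 466
sum(yi*x_{i+1}) = 19*(-8) + 17*(-10) + 16*(-19) - 2*0 - 19*13 - 14*(-2) = -845
Area = |466 + 845|/2 = 1311/2 = 655.5000

655.5000 sq units


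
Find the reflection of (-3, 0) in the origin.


Reflection rule for origin: (-x, -y)
(-3, 0) -> (3, 0)

(3, 0)


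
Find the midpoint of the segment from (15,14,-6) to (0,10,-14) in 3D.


Mx = (15+0)/2 = 7.5000
My = (14+10)/2 = 12.0000
Mz = (-6- 14)/2 = -10.0000

M = (7.5000, 12.0000, -10.0000)


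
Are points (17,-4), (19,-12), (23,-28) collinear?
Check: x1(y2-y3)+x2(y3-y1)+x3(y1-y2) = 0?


17*(-12+ 28) + 19*(-28+ 4) + 23*(-4+ 12)
= 272 - 456 + 184 = 0

Yes, collinear (determinant = 0)


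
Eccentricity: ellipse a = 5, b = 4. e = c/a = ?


c = sqrt(25-16) = sqrt(9) = 3.0000
e = c/a = 3/5 = 0.6000

e = 0.6000


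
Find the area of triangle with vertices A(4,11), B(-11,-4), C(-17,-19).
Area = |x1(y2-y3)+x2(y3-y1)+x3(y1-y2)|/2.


4*(-4+ 19) = 60
-11*(-19-11) = 330
-17*(11+ 4) = -255
sum = 135
Area = |135|/2 = 67.5000

67.5000 sq units


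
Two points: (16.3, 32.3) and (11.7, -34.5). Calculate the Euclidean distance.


dx = 11.7 - 16.3 = -4.6
dy = -34.5 - 32.3 = -66.8
d = sqrt(21.16 + 4462.24) = sqrt(4483.4) = 66.9582

66.9582


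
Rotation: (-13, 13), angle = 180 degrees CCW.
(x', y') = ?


cos(180) = -1, sin(180) = 0
x' = -13*(-1) - 13*0 = 13
y' = -13*0 + 13*(-1) = -13

(13, -13)


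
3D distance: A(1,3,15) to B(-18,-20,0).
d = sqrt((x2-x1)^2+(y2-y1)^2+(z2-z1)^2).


dx=-19, dy=-23, dz=-15
d = sqrt(361+529+225) = sqrt(1115) = 33.3916

33.3916


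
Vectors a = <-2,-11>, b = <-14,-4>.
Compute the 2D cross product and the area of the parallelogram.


cross = -2*(-4) + 11*(-14) = 8 - 154 = -146
Parallelogram area = |-146| = 146

cross = -146, parallelogram area = 146


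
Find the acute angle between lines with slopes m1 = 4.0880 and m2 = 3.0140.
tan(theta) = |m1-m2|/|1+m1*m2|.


m1-m2 = 1.074
1+m1*m2 = 13.321232
tan(theta) = |1.074/13.321232| = 0.080623
theta = arctan(|1.074/13.321232|) = 4.6094 degrees (acute angle)

4.6094 degrees


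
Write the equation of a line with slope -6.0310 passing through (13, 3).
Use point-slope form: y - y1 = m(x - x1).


y - 3 = -6.0310(x - 13)
y = -6.0310x + 3 + 6.0310*13
y = -6.0310x + 81.4030

y = -6.0310x + 81.4030


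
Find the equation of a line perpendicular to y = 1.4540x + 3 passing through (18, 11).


Perpendicular slope = -1/m1 = -1/1.4540 = -0.6878
b2 = y0 - m2*x0 = 11 + 18/1.4540 = 11 + 12.3796 = 23.3796

y = -0.6878x + 23.3796


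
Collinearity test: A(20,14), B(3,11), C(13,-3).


20*(11+ 3) + 3*(-3-14) + 13*(14-11)
= 280 - 51 + 39 = 268

No, not collinear (determinant = 268)


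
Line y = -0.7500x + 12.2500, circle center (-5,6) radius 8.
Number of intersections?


Substitute y = -0.7500x + 12.2500: (x+ 5)^2 + (-0.7500x+12.2500-6)^2 = 64
Expand to Ax^2 + Bx + C = 0, where b-k = 6.25
A = 1+m^2 = 1.5625
B = 2(m(b-k) - h) = 2(-0.7500*6.25 + 5) = 0.625
C = h^2 + (b-k)^2 - r^2 = 25 + 39.0625 - 64 = 0.0625
disc = B^2-4AC = 0.3906 - 0.3906 = 0
disc = 0

1 intersection point (tangent)
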